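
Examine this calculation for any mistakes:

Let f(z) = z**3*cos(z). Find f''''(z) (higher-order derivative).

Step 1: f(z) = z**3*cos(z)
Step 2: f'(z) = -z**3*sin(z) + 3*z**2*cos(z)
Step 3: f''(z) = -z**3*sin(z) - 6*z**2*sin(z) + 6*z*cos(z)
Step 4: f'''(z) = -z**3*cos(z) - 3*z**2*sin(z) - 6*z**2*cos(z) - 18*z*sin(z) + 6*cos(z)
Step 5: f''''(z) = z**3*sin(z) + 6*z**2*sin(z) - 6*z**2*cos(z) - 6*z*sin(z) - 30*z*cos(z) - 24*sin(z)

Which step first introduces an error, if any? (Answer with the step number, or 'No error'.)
Step 3

Step 3 is incorrect due to a wrong trig function.
The step shows: -z**3*sin(z) - 6*z**2*sin(z) + 6*z*cos(z)
The correct value should be: -z**3*cos(z) - 6*z**2*sin(z) + 6*z*cos(z)

Explanation: cos(z) was incorrectly written as sin(z): the term -z**3*cos(z) was incorrectly written as -z**3*sin(z)
The later steps are derived from this incorrect expression, so the error originates in Step 3.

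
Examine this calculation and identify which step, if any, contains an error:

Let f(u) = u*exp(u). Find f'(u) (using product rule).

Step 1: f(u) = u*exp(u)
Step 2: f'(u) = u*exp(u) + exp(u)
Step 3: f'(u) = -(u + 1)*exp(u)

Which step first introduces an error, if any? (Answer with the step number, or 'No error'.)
Step 3

Step 3 is incorrect due to a sign flip.
The step shows: -(u + 1)*exp(u)
The correct value should be: (u + 1)*exp(u)

Explanation: The sign of the whole expression was flipped: the term (u + 1)*exp(u) was incorrectly written as -(u + 1)*exp(u)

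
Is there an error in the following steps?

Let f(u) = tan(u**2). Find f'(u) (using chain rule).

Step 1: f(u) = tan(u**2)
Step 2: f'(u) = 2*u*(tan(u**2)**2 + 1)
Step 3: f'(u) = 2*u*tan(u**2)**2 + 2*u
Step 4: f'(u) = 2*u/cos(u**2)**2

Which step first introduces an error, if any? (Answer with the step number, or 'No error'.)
No error

All steps in this derivation are correct.
The final answer f'(u) = 2*u/cos(u**2)**2 is valid.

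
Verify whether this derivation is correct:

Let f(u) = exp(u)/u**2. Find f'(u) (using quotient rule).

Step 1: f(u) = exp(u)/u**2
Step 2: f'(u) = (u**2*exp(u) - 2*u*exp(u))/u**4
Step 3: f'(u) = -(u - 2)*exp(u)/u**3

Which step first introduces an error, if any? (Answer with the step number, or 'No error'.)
Step 3

Step 3 is incorrect due to a sign flip.
The step shows: -(u - 2)*exp(u)/u**3
The correct value should be: (u - 2)*exp(u)/u**3

Explanation: The sign of the whole expression was flipped: the term (u - 2)*exp(u)/u**3 was incorrectly written as -(u - 2)*exp(u)/u**3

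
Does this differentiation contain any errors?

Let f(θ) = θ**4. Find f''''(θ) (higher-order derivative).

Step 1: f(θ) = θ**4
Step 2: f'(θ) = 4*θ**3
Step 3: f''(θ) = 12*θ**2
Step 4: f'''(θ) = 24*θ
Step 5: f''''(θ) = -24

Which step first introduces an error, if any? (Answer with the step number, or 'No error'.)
Step 5

Step 5 is incorrect due to a sign flip.
The step shows: -24
The correct value should be: 24

Explanation: The sign of the whole expression was flipped: the term 24 was incorrectly written as -24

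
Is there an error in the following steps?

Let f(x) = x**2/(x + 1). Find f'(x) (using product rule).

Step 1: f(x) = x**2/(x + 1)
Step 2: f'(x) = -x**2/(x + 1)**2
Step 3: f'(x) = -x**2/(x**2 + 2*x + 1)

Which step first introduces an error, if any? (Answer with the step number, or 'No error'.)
Step 2

Step 2 is incorrect due to a dropped term.
The step shows: -x**2/(x + 1)**2
The correct value should be: -x**2/(x + 1)**2 + 2*x/(x + 1)

Explanation: A term was dropped: the term 2*x/(x + 1) was incorrectly omitted
The later steps are derived from this incorrect expression, so the error originates in Step 2.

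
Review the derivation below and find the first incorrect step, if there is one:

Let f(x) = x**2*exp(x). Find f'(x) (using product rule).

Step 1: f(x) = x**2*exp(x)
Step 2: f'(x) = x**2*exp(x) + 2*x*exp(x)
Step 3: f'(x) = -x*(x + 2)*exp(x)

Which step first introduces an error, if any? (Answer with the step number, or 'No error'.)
Step 3

Step 3 is incorrect due to a sign flip.
The step shows: -x*(x + 2)*exp(x)
The correct value should be: x*(x + 2)*exp(x)

Explanation: The sign of the whole expression was flipped: the term x*(x + 2)*exp(x) was incorrectly written as -x*(x + 2)*exp(x)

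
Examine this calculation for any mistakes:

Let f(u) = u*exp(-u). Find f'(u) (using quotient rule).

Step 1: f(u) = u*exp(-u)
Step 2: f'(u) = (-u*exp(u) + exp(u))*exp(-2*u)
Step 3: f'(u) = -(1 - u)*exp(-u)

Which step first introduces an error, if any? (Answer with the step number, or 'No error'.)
Step 3

Step 3 is incorrect due to a sign flip.
The step shows: -(1 - u)*exp(-u)
The correct value should be: (1 - u)*exp(-u)

Explanation: The sign of the whole expression was flipped: the term (1 - u)*exp(-u) was incorrectly written as -(1 - u)*exp(-u)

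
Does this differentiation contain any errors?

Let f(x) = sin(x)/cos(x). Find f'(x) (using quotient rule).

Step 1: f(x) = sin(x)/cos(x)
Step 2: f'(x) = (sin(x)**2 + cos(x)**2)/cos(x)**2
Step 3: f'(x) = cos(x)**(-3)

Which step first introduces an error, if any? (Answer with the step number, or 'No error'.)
Step 3

Step 3 is incorrect due to a wrong exponent.
The step shows: cos(x)**(-3)
The correct value should be: cos(x)**(-2)

Explanation: The exponent -2 on cos(x) was incorrectly written as -3: the term cos(x)**(-2) was incorrectly written as cos(x)**(-3)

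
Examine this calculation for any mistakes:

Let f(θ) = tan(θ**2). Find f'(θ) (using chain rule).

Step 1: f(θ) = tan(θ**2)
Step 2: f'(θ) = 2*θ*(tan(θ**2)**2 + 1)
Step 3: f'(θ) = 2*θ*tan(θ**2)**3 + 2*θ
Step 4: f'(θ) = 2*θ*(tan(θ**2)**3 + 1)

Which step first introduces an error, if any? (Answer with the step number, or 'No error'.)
Step 3

Step 3 is incorrect due to a wrong exponent.
The step shows: 2*θ*tan(θ**2)**3 + 2*θ
The correct value should be: 2*θ*tan(θ**2)**2 + 2*θ

Explanation: The exponent 2 on tan(θ**2) was incorrectly written as 3: the term 2*θ*tan(θ**2)**2 was incorrectly written as 2*θ*tan(θ**2)**3
The later steps are derived from this incorrect expression, so the error originates in Step 3.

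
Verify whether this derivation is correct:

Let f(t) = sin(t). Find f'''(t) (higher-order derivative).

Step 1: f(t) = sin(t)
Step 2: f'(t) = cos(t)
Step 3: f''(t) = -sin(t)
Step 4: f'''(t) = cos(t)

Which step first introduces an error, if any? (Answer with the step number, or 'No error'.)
Step 4

Step 4 is incorrect due to a sign flip.
The step shows: cos(t)
The correct value should be: -cos(t)

Explanation: The sign of the whole expression was flipped: the term -cos(t) was incorrectly written as cos(t)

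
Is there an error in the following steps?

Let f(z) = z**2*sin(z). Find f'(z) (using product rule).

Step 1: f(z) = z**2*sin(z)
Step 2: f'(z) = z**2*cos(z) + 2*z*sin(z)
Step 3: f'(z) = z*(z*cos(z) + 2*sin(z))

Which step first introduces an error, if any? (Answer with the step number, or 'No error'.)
No error

All steps in this derivation are correct.
The final answer f'(z) = z*(z*cos(z) + 2*sin(z)) is valid.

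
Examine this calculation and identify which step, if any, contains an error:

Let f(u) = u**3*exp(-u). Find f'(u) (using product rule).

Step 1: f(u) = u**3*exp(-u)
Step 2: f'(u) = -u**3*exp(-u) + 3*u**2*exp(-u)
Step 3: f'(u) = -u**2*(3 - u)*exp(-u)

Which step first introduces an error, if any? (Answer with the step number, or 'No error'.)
Step 3

Step 3 is incorrect due to a sign flip.
The step shows: -u**2*(3 - u)*exp(-u)
The correct value should be: u**2*(3 - u)*exp(-u)

Explanation: The sign of the whole expression was flipped: the term u**2*(3 - u)*exp(-u) was incorrectly written as -u**2*(3 - u)*exp(-u)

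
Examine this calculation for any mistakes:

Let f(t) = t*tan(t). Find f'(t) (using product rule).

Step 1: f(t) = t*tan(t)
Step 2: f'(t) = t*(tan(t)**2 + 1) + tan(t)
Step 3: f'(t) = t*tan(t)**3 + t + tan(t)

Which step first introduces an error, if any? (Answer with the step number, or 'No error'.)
Step 3

Step 3 is incorrect due to a wrong exponent.
The step shows: t*tan(t)**3 + t + tan(t)
The correct value should be: t*tan(t)**2 + t + tan(t)

Explanation: The exponent 2 on tan(t) was incorrectly written as 3: the term t*tan(t)**2 was incorrectly written as t*tan(t)**3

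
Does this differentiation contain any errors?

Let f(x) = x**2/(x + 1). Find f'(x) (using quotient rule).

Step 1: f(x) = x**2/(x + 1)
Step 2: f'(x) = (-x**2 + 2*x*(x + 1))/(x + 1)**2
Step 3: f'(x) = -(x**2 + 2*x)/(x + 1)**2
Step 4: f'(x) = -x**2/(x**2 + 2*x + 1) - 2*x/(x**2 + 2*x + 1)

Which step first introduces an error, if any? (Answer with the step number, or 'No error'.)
Step 3

Step 3 is incorrect due to a sign flip.
The step shows: -(x**2 + 2*x)/(x + 1)**2
The correct value should be: (x**2 + 2*x)/(x + 1)**2

Explanation: The sign of the whole expression was flipped: the term (x**2 + 2*x)/(x + 1)**2 was incorrectly written as -(x**2 + 2*x)/(x + 1)**2
The later steps are derived from this incorrect expression, so the error originates in Step 3.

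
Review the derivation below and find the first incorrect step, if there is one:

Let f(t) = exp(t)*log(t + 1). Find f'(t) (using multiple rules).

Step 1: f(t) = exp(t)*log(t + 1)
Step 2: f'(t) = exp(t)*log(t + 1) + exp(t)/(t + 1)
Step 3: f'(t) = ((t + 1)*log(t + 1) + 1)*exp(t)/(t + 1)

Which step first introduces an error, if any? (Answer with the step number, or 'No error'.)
No error

All steps in this derivation are correct.
The final answer f'(t) = ((t + 1)*log(t + 1) + 1)*exp(t)/(t + 1) is valid.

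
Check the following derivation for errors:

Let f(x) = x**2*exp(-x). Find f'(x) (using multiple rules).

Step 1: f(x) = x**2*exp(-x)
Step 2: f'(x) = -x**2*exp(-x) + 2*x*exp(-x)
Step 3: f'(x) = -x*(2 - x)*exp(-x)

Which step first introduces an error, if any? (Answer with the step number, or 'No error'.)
Step 3

Step 3 is incorrect due to a sign flip.
The step shows: -x*(2 - x)*exp(-x)
The correct value should be: x*(2 - x)*exp(-x)

Explanation: The sign of the whole expression was flipped: the term x*(2 - x)*exp(-x) was incorrectly written as -x*(2 - x)*exp(-x)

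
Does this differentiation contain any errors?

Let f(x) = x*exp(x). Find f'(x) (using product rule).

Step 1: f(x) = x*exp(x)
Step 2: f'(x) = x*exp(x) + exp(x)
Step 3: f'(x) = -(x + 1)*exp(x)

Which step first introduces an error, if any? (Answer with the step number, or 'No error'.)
Step 3

Step 3 is incorrect due to a sign flip.
The step shows: -(x + 1)*exp(x)
The correct value should be: (x + 1)*exp(x)

Explanation: The sign of the whole expression was flipped: the term (x + 1)*exp(x) was incorrectly written as -(x + 1)*exp(x)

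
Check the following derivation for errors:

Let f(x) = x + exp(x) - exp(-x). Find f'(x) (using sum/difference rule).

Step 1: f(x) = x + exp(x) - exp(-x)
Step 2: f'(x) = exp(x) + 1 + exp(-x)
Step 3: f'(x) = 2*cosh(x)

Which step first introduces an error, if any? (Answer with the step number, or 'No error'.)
Step 3

Step 3 is incorrect due to a dropped term.
The step shows: 2*cosh(x)
The correct value should be: 2*cosh(x) + 1

Explanation: A term was dropped: the term 1 was incorrectly omitted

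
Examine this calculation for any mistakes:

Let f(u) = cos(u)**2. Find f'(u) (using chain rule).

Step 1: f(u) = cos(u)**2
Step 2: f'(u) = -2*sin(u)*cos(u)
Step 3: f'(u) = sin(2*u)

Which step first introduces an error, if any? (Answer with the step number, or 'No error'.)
Step 3

Step 3 is incorrect due to a sign flip.
The step shows: sin(2*u)
The correct value should be: -sin(2*u)

Explanation: The sign of the whole expression was flipped: the term -sin(2*u) was incorrectly written as sin(2*u)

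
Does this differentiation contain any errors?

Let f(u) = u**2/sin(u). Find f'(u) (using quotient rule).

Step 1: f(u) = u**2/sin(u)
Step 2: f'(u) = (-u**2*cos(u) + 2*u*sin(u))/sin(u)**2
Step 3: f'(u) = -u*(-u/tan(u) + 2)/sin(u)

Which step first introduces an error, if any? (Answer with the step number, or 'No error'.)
Step 3

Step 3 is incorrect due to a sign flip.
The step shows: -u*(-u/tan(u) + 2)/sin(u)
The correct value should be: u*(-u/tan(u) + 2)/sin(u)

Explanation: The sign of the whole expression was flipped: the term u*(-u/tan(u) + 2)/sin(u) was incorrectly written as -u*(-u/tan(u) + 2)/sin(u)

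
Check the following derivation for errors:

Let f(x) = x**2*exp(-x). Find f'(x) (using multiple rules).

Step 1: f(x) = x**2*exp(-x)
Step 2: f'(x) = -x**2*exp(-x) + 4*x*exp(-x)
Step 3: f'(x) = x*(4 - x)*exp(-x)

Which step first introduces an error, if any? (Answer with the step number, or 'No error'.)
Step 2

Step 2 is incorrect due to a wrong coefficient.
The step shows: -x**2*exp(-x) + 4*x*exp(-x)
The correct value should be: -x**2*exp(-x) + 2*x*exp(-x)

Explanation: The coefficient 2 was incorrectly written as 4: the term 2*x*exp(-x) was incorrectly written as 4*x*exp(-x)
The later steps are derived from this incorrect expression, so the error originates in Step 2.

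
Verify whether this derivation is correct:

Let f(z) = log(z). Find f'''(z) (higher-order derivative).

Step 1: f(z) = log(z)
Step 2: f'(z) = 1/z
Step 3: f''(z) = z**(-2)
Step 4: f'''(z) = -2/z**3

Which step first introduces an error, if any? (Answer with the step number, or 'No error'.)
Step 3

Step 3 is incorrect due to a sign flip.
The step shows: z**(-2)
The correct value should be: -1/z**2

Explanation: The sign of the whole expression was flipped: the term -1/z**2 was incorrectly written as z**(-2)
The later steps are derived from this incorrect expression, so the error originates in Step 3.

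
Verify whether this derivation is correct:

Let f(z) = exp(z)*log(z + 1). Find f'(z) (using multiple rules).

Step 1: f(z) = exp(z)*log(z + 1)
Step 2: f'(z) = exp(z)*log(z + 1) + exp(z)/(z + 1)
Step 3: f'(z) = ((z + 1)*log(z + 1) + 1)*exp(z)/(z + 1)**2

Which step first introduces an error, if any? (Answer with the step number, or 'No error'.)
Step 3

Step 3 is incorrect due to a wrong exponent.
The step shows: ((z + 1)*log(z + 1) + 1)*exp(z)/(z + 1)**2
The correct value should be: ((z + 1)*log(z + 1) + 1)*exp(z)/(z + 1)

Explanation: The exponent -1 on z + 1 was incorrectly written as -2: the term ((z + 1)*log(z + 1) + 1)*exp(z)/(z + 1) was incorrectly written as ((z + 1)*log(z + 1) + 1)*exp(z)/(z + 1)**2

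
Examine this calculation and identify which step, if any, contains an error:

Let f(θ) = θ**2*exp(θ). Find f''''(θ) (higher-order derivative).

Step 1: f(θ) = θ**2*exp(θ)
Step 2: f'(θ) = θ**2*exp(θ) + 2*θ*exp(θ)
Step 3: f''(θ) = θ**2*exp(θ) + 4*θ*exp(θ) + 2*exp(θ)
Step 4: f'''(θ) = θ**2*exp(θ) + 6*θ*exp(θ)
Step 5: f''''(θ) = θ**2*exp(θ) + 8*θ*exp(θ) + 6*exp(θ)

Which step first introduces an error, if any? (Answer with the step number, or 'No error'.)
Step 4

Step 4 is incorrect due to a dropped term.
The step shows: θ**2*exp(θ) + 6*θ*exp(θ)
The correct value should be: θ**2*exp(θ) + 6*θ*exp(θ) + 6*exp(θ)

Explanation: A term was dropped: the term 6*exp(θ) was incorrectly omitted
The later steps are derived from this incorrect expression, so the error originates in Step 4.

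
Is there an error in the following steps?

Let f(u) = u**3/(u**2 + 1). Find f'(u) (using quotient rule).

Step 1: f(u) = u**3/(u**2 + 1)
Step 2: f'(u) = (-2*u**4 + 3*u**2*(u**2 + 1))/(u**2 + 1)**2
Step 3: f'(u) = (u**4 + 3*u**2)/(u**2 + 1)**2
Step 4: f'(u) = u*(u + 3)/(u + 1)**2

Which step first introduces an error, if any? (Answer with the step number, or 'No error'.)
Step 4

Step 4 is incorrect due to a wrong exponent.
The step shows: u*(u + 3)/(u + 1)**2
The correct value should be: u**2*(u**2 + 3)/(u**2 + 1)**2

Explanation: The exponent 2 on u was incorrectly written as 1: the term u**2*(u**2 + 3)/(u**2 + 1)**2 was incorrectly written as u*(u + 3)/(u + 1)**2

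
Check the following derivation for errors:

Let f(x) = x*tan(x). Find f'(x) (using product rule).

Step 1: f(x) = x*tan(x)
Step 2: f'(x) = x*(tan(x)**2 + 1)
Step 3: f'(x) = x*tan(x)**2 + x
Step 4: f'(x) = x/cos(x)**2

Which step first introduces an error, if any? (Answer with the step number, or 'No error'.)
Step 2

Step 2 is incorrect due to a dropped term.
The step shows: x*(tan(x)**2 + 1)
The correct value should be: x*(tan(x)**2 + 1) + tan(x)

Explanation: A term was dropped: the term tan(x) was incorrectly omitted
The later steps are derived from this incorrect expression, so the error originates in Step 2.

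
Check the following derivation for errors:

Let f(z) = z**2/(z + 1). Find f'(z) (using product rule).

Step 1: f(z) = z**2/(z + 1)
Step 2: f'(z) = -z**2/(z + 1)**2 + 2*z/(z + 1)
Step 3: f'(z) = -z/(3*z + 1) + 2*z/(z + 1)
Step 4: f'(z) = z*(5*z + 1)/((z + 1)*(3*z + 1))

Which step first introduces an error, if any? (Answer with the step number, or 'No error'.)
Step 3

Step 3 is incorrect due to a wrong exponent.
The step shows: -z/(3*z + 1) + 2*z/(z + 1)
The correct value should be: -z**2/(z**2 + 2*z + 1) + 2*z/(z + 1)

Explanation: The exponent 2 on z was incorrectly written as 1: the term -z**2/(z**2 + 2*z + 1) was incorrectly written as -z/(3*z + 1)
The later steps are derived from this incorrect expression, so the error originates in Step 3.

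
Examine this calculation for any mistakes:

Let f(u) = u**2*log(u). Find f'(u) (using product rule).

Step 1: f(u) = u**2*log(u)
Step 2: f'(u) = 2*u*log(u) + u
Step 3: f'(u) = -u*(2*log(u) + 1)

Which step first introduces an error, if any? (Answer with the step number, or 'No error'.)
Step 3

Step 3 is incorrect due to a sign flip.
The step shows: -u*(2*log(u) + 1)
The correct value should be: u*(2*log(u) + 1)

Explanation: The sign of the whole expression was flipped: the term u*(2*log(u) + 1) was incorrectly written as -u*(2*log(u) + 1)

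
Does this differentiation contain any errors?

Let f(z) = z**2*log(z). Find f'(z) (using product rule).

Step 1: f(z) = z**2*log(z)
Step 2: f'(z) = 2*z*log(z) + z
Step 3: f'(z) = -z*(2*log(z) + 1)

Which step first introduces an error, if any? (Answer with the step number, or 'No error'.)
Step 3

Step 3 is incorrect due to a sign flip.
The step shows: -z*(2*log(z) + 1)
The correct value should be: z*(2*log(z) + 1)

Explanation: The sign of the whole expression was flipped: the term z*(2*log(z) + 1) was incorrectly written as -z*(2*log(z) + 1)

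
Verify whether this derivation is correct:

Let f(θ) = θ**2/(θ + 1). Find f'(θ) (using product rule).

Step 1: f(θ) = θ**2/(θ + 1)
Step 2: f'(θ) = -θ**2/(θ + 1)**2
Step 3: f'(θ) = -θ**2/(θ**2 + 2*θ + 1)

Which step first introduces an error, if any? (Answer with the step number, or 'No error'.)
Step 2

Step 2 is incorrect due to a dropped term.
The step shows: -θ**2/(θ + 1)**2
The correct value should be: -θ**2/(θ + 1)**2 + 2*θ/(θ + 1)

Explanation: A term was dropped: the term 2*θ/(θ + 1) was incorrectly omitted
The later steps are derived from this incorrect expression, so the error originates in Step 2.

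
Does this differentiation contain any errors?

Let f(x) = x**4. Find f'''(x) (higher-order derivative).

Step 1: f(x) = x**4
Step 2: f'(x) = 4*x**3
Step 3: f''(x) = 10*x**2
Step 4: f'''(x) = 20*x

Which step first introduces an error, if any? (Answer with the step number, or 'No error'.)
Step 3

Step 3 is incorrect due to a wrong coefficient.
The step shows: 10*x**2
The correct value should be: 12*x**2

Explanation: The coefficient 12 was incorrectly written as 10: the term 12*x**2 was incorrectly written as 10*x**2
The later steps are derived from this incorrect expression, so the error originates in Step 3.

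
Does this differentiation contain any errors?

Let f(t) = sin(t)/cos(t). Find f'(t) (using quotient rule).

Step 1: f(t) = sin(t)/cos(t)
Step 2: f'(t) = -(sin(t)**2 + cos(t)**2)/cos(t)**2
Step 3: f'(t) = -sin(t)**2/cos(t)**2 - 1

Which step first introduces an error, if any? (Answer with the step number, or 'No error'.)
Step 2

Step 2 is incorrect due to a sign flip.
The step shows: -(sin(t)**2 + cos(t)**2)/cos(t)**2
The correct value should be: (sin(t)**2 + cos(t)**2)/cos(t)**2

Explanation: The sign of the whole expression was flipped: the term (sin(t)**2 + cos(t)**2)/cos(t)**2 was incorrectly written as -(sin(t)**2 + cos(t)**2)/cos(t)**2
The later steps are derived from this incorrect expression, so the error originates in Step 2.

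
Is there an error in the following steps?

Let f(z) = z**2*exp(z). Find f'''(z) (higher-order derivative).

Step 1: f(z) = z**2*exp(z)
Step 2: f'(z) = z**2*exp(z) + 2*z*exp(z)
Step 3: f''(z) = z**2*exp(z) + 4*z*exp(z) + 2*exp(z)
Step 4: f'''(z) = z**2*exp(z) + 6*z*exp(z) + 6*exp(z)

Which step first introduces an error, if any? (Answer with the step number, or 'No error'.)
No error

All steps in this derivation are correct.
The final answer f'''(z) = z**2*exp(z) + 6*z*exp(z) + 6*exp(z) is valid.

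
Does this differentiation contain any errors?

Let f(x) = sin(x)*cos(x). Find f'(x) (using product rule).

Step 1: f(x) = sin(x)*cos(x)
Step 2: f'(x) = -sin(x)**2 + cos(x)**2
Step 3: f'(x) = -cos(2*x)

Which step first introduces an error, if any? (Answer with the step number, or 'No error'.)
Step 3

Step 3 is incorrect due to a sign flip.
The step shows: -cos(2*x)
The correct value should be: cos(2*x)

Explanation: The sign of the whole expression was flipped: the term cos(2*x) was incorrectly written as -cos(2*x)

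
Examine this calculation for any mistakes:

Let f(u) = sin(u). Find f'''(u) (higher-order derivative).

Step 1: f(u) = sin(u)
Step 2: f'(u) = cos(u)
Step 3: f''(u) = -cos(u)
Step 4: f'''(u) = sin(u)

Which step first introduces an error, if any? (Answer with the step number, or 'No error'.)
Step 3

Step 3 is incorrect due to a wrong trig function.
The step shows: -cos(u)
The correct value should be: -sin(u)

Explanation: sin(u) was incorrectly written as cos(u): the term -sin(u) was incorrectly written as -cos(u)
The later steps are derived from this incorrect expression, so the error originates in Step 3.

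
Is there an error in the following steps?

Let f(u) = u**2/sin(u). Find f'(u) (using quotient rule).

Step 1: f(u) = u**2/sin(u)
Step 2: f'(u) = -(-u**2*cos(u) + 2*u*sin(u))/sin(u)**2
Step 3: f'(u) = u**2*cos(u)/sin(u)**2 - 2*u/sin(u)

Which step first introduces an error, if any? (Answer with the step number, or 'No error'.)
Step 2

Step 2 is incorrect due to a sign flip.
The step shows: -(-u**2*cos(u) + 2*u*sin(u))/sin(u)**2
The correct value should be: (-u**2*cos(u) + 2*u*sin(u))/sin(u)**2

Explanation: The sign of the whole expression was flipped: the term (-u**2*cos(u) + 2*u*sin(u))/sin(u)**2 was incorrectly written as -(-u**2*cos(u) + 2*u*sin(u))/sin(u)**2
The later steps are derived from this incorrect expression, so the error originates in Step 2.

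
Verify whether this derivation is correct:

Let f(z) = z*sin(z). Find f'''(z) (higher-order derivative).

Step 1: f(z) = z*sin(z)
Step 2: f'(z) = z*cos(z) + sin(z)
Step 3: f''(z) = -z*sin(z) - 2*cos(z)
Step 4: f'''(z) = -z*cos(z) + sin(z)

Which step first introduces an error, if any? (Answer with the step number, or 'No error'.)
Step 3

Step 3 is incorrect due to a sign flip.
The step shows: -z*sin(z) - 2*cos(z)
The correct value should be: -z*sin(z) + 2*cos(z)

Explanation: The sign of one term was flipped: the term 2*cos(z) was incorrectly written as -2*cos(z)
The later steps are derived from this incorrect expression, so the error originates in Step 3.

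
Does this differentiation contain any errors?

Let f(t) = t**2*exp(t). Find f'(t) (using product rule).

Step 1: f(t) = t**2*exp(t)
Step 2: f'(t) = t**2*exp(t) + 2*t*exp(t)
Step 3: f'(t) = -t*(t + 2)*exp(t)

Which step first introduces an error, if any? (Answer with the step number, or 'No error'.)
Step 3

Step 3 is incorrect due to a sign flip.
The step shows: -t*(t + 2)*exp(t)
The correct value should be: t*(t + 2)*exp(t)

Explanation: The sign of the whole expression was flipped: the term t*(t + 2)*exp(t) was incorrectly written as -t*(t + 2)*exp(t)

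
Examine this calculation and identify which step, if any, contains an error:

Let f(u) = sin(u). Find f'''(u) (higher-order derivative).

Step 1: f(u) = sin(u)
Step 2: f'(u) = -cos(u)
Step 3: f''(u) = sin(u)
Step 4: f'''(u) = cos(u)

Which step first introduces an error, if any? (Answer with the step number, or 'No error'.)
Step 2

Step 2 is incorrect due to a sign flip.
The step shows: -cos(u)
The correct value should be: cos(u)

Explanation: The sign of the whole expression was flipped: the term cos(u) was incorrectly written as -cos(u)
The later steps are derived from this incorrect expression, so the error originates in Step 2.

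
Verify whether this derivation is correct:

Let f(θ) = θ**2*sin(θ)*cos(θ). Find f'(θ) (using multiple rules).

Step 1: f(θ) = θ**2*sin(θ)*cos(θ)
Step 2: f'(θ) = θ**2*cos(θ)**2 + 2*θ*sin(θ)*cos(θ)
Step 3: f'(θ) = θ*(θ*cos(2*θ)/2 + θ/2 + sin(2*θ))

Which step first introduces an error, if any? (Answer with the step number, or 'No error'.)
Step 2

Step 2 is incorrect due to a dropped term.
The step shows: θ**2*cos(θ)**2 + 2*θ*sin(θ)*cos(θ)
The correct value should be: -θ**2*sin(θ)**2 + θ**2*cos(θ)**2 + 2*θ*sin(θ)*cos(θ)

Explanation: A term was dropped: the term -θ**2*sin(θ)**2 was incorrectly omitted
The later steps are derived from this incorrect expression, so the error originates in Step 2.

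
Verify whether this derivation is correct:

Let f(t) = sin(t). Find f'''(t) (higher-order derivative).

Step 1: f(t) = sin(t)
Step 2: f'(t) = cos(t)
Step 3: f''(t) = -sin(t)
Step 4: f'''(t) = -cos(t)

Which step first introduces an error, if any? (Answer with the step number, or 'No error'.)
No error

All steps in this derivation are correct.
The final answer f'''(t) = -cos(t) is valid.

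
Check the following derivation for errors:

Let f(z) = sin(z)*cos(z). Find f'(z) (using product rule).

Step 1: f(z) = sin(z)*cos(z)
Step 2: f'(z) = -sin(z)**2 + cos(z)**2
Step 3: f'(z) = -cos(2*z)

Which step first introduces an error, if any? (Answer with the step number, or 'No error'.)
Step 3

Step 3 is incorrect due to a sign flip.
The step shows: -cos(2*z)
The correct value should be: cos(2*z)

Explanation: The sign of the whole expression was flipped: the term cos(2*z) was incorrectly written as -cos(2*z)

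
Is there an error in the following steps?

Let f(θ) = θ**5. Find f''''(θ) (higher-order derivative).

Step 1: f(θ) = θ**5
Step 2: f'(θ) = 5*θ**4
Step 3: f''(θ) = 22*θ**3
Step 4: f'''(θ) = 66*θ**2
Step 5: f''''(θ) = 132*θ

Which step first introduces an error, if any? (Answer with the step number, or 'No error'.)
Step 3

Step 3 is incorrect due to a wrong coefficient.
The step shows: 22*θ**3
The correct value should be: 20*θ**3

Explanation: The coefficient 20 was incorrectly written as 22: the term 20*θ**3 was incorrectly written as 22*θ**3
The later steps are derived from this incorrect expression, so the error originates in Step 3.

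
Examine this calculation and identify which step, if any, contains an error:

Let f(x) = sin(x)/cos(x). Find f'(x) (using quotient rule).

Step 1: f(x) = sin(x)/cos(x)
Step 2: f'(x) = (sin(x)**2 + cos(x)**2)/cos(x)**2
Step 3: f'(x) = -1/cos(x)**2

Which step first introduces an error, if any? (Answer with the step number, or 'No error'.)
Step 3

Step 3 is incorrect due to a sign flip.
The step shows: -1/cos(x)**2
The correct value should be: cos(x)**(-2)

Explanation: The sign of the whole expression was flipped: the term cos(x)**(-2) was incorrectly written as -1/cos(x)**2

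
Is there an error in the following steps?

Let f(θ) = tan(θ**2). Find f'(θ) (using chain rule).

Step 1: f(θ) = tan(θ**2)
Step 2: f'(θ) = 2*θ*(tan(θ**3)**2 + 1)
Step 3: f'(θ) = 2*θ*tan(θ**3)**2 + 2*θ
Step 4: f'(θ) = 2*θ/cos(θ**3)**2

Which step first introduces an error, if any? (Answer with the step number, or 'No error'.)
Step 2

Step 2 is incorrect due to a wrong exponent.
The step shows: 2*θ*(tan(θ**3)**2 + 1)
The correct value should be: 2*θ*(tan(θ**2)**2 + 1)

Explanation: The exponent 2 on θ was incorrectly written as 3: the term 2*θ*(tan(θ**2)**2 + 1) was incorrectly written as 2*θ*(tan(θ**3)**2 + 1)
The later steps are derived from this incorrect expression, so the error originates in Step 2.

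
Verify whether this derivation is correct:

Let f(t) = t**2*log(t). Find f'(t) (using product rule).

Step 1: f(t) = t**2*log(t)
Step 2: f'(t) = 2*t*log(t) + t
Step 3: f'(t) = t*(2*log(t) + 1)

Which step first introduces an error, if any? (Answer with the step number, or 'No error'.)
No error

All steps in this derivation are correct.
The final answer f'(t) = t*(2*log(t) + 1) is valid.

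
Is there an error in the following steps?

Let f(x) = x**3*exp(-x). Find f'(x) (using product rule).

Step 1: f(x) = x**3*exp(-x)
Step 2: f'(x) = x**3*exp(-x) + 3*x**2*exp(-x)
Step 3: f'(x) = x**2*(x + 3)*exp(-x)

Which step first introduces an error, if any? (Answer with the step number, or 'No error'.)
Step 2

Step 2 is incorrect due to a sign flip.
The step shows: x**3*exp(-x) + 3*x**2*exp(-x)
The correct value should be: -x**3*exp(-x) + 3*x**2*exp(-x)

Explanation: The sign of one term was flipped: the term -x**3*exp(-x) was incorrectly written as x**3*exp(-x)
The later steps are derived from this incorrect expression, so the error originates in Step 2.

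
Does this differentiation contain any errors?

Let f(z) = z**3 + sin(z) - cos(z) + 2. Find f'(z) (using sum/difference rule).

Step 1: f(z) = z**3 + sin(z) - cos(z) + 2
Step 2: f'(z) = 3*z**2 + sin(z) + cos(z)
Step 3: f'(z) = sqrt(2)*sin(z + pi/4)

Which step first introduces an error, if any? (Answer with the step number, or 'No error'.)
Step 3

Step 3 is incorrect due to a dropped term.
The step shows: sqrt(2)*sin(z + pi/4)
The correct value should be: 3*z**2 + sqrt(2)*sin(z + pi/4)

Explanation: A term was dropped: the term 3*z**2 was incorrectly omitted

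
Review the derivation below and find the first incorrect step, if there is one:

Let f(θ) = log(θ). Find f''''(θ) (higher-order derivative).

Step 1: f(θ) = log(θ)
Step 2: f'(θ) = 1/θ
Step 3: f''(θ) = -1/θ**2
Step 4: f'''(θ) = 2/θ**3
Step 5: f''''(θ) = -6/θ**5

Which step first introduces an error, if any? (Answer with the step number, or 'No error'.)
Step 5

Step 5 is incorrect due to a wrong exponent.
The step shows: -6/θ**5
The correct value should be: -6/θ**4

Explanation: The exponent -4 on θ was incorrectly written as -5: the term -6/θ**4 was incorrectly written as -6/θ**5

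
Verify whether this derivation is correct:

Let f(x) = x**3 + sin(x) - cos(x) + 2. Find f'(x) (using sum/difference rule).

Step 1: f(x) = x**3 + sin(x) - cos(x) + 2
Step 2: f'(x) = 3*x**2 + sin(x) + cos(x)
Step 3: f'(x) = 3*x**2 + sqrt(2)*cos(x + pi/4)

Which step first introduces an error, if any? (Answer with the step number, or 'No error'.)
Step 3

Step 3 is incorrect due to a wrong trig function.
The step shows: 3*x**2 + sqrt(2)*cos(x + pi/4)
The correct value should be: 3*x**2 + sqrt(2)*sin(x + pi/4)

Explanation: sin(x + pi/4) was incorrectly written as cos(x + pi/4): the term sqrt(2)*sin(x + pi/4) was incorrectly written as sqrt(2)*cos(x + pi/4)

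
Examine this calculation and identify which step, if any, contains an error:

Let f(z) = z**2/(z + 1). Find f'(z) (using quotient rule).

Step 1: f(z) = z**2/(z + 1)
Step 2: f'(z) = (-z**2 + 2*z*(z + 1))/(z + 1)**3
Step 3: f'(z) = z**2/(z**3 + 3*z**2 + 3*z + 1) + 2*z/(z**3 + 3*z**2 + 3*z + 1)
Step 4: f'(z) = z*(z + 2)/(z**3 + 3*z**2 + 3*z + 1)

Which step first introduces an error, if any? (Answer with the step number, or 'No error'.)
Step 2

Step 2 is incorrect due to a wrong exponent.
The step shows: (-z**2 + 2*z*(z + 1))/(z + 1)**3
The correct value should be: (-z**2 + 2*z*(z + 1))/(z + 1)**2

Explanation: The exponent -2 on z + 1 was incorrectly written as -3: the term (-z**2 + 2*z*(z + 1))/(z + 1)**2 was incorrectly written as (-z**2 + 2*z*(z + 1))/(z + 1)**3
The later steps are derived from this incorrect expression, so the error originates in Step 2.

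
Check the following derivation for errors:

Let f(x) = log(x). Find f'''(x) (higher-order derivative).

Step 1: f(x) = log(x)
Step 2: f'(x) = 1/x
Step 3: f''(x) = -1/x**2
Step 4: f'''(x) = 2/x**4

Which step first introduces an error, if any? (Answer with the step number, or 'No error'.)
Step 4

Step 4 is incorrect due to a wrong exponent.
The step shows: 2/x**4
The correct value should be: 2/x**3

Explanation: The exponent -3 on x was incorrectly written as -4: the term 2/x**3 was incorrectly written as 2/x**4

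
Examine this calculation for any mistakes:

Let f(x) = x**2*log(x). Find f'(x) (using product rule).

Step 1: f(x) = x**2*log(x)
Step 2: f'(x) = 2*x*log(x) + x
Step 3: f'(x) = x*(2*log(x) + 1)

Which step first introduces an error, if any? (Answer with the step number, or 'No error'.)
No error

All steps in this derivation are correct.
The final answer f'(x) = x*(2*log(x) + 1) is valid.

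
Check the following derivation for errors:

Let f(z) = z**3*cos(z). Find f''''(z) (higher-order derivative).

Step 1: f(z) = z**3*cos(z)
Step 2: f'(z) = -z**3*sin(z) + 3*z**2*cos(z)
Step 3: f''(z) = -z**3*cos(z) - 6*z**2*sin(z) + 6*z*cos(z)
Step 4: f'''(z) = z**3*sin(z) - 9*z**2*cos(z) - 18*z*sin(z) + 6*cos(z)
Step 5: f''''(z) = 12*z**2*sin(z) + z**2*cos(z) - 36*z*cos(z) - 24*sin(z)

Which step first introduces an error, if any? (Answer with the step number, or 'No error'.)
Step 5

Step 5 is incorrect due to a wrong exponent.
The step shows: 12*z**2*sin(z) + z**2*cos(z) - 36*z*cos(z) - 24*sin(z)
The correct value should be: z**3*cos(z) + 12*z**2*sin(z) - 36*z*cos(z) - 24*sin(z)

Explanation: The exponent 3 on z was incorrectly written as 2: the term z**3*cos(z) was incorrectly written as z**2*cos(z)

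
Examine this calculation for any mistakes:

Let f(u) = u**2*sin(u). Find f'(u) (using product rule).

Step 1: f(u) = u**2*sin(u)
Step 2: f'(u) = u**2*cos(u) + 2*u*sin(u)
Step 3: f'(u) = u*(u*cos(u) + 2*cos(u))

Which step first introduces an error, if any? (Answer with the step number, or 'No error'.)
Step 3

Step 3 is incorrect due to a wrong trig function.
The step shows: u*(u*cos(u) + 2*cos(u))
The correct value should be: u*(u*cos(u) + 2*sin(u))

Explanation: sin(u) was incorrectly written as cos(u): the term u*(u*cos(u) + 2*sin(u)) was incorrectly written as u*(u*cos(u) + 2*cos(u))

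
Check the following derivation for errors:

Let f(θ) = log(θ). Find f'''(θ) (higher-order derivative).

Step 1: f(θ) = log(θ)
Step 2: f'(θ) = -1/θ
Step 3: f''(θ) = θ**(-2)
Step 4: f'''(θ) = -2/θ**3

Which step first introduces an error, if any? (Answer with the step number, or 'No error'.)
Step 2

Step 2 is incorrect due to a sign flip.
The step shows: -1/θ
The correct value should be: 1/θ

Explanation: The sign of the whole expression was flipped: the term 1/θ was incorrectly written as -1/θ
The later steps are derived from this incorrect expression, so the error originates in Step 2.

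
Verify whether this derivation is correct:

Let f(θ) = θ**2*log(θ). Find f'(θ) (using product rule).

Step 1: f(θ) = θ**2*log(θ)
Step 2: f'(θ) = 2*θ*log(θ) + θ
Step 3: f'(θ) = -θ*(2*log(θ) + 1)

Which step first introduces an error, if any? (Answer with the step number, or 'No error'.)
Step 3

Step 3 is incorrect due to a sign flip.
The step shows: -θ*(2*log(θ) + 1)
The correct value should be: θ*(2*log(θ) + 1)

Explanation: The sign of the whole expression was flipped: the term θ*(2*log(θ) + 1) was incorrectly written as -θ*(2*log(θ) + 1)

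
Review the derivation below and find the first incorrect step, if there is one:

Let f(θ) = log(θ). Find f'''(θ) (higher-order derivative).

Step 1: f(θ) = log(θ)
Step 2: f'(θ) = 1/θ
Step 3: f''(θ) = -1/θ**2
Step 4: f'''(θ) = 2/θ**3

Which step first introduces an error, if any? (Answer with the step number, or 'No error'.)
No error

All steps in this derivation are correct.
The final answer f'''(θ) = 2/θ**3 is valid.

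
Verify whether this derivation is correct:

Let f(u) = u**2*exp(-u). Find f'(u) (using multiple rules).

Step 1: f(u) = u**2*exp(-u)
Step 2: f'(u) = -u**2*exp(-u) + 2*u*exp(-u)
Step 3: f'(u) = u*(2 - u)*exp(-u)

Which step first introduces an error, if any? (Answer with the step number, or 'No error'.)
No error

All steps in this derivation are correct.
The final answer f'(u) = u*(2 - u)*exp(-u) is valid.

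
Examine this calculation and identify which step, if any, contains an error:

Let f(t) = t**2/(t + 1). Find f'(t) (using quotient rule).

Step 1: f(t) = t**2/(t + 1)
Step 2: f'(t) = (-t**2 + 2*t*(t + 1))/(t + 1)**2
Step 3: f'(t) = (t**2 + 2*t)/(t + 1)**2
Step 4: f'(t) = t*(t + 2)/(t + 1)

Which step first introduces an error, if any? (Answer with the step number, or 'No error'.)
Step 4

Step 4 is incorrect due to a wrong exponent.
The step shows: t*(t + 2)/(t + 1)
The correct value should be: t*(t + 2)/(t + 1)**2

Explanation: The exponent -2 on t + 1 was incorrectly written as -1: the term t*(t + 2)/(t + 1)**2 was incorrectly written as t*(t + 2)/(t + 1)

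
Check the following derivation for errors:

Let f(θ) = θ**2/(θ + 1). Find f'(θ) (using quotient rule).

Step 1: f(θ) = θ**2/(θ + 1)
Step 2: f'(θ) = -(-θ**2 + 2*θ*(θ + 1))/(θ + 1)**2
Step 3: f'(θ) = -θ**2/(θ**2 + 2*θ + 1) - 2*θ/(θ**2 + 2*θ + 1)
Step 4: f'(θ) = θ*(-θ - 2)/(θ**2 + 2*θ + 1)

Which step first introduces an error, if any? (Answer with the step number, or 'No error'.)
Step 2

Step 2 is incorrect due to a sign flip.
The step shows: -(-θ**2 + 2*θ*(θ + 1))/(θ + 1)**2
The correct value should be: (-θ**2 + 2*θ*(θ + 1))/(θ + 1)**2

Explanation: The sign of the whole expression was flipped: the term (-θ**2 + 2*θ*(θ + 1))/(θ + 1)**2 was incorrectly written as -(-θ**2 + 2*θ*(θ + 1))/(θ + 1)**2
The later steps are derived from this incorrect expression, so the error originates in Step 2.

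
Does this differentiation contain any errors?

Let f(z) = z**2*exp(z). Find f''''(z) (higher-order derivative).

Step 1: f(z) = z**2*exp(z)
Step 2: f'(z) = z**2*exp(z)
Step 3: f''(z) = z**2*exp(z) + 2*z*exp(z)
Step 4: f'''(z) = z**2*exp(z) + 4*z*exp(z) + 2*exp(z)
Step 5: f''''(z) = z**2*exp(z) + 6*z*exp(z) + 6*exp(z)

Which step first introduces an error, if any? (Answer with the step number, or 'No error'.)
Step 2

Step 2 is incorrect due to a dropped term.
The step shows: z**2*exp(z)
The correct value should be: z**2*exp(z) + 2*z*exp(z)

Explanation: A term was dropped: the term 2*z*exp(z) was incorrectly omitted
The later steps are derived from this incorrect expression, so the error originates in Step 2.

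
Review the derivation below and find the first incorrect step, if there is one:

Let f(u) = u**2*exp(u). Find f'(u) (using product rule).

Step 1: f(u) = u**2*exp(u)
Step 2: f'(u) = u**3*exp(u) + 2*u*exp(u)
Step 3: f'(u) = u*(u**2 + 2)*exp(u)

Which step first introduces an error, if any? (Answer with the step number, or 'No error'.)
Step 2

Step 2 is incorrect due to a wrong exponent.
The step shows: u**3*exp(u) + 2*u*exp(u)
The correct value should be: u**2*exp(u) + 2*u*exp(u)

Explanation: The exponent 2 on u was incorrectly written as 3: the term u**2*exp(u) was incorrectly written as u**3*exp(u)
The later steps are derived from this incorrect expression, so the error originates in Step 2.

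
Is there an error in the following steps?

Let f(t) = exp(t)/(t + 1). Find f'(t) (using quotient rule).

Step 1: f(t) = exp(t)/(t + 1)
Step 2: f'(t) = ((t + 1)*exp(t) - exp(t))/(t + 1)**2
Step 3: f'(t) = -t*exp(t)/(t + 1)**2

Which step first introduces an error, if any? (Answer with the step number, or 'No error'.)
Step 3

Step 3 is incorrect due to a sign flip.
The step shows: -t*exp(t)/(t + 1)**2
The correct value should be: t*exp(t)/(t + 1)**2

Explanation: The sign of the whole expression was flipped: the term t*exp(t)/(t + 1)**2 was incorrectly written as -t*exp(t)/(t + 1)**2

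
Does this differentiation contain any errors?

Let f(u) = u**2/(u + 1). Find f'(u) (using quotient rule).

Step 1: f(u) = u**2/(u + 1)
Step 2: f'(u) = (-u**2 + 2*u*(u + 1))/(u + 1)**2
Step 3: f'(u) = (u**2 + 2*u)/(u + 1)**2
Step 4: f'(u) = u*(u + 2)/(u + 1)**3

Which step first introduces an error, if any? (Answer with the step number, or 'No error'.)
Step 4

Step 4 is incorrect due to a wrong exponent.
The step shows: u*(u + 2)/(u + 1)**3
The correct value should be: u*(u + 2)/(u + 1)**2

Explanation: The exponent -2 on u + 1 was incorrectly written as -3: the term u*(u + 2)/(u + 1)**2 was incorrectly written as u*(u + 2)/(u + 1)**3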